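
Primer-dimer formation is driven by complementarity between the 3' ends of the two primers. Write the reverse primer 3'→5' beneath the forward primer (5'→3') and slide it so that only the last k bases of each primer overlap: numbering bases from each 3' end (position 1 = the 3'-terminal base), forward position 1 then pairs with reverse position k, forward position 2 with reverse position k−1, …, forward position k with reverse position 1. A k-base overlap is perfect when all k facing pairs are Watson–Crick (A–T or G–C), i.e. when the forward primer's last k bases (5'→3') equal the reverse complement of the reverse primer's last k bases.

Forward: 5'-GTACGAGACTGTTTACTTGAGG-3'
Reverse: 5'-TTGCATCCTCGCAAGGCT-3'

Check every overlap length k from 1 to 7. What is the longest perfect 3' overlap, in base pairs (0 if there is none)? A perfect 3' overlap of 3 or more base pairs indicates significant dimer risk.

Longest perfect overlap: 0 complementary base pairs; below the dimer-risk threshold (threshold 3).

Last 7 bases (5'→3') — forward …CTTGAGG, reverse …CAAGGCT.
Reverse complement of the reverse primer's last 7 bases: AGCCTTG; its first k bases are the reverse complement of the reverse primer's last k bases, so a perfect k-base overlap needs the forward primer's last k bases to equal them.
Comparing (forward last k vs required): k=1: G vs A ✗; k=2: GG vs AG ✗; k=3: AGG vs AGC ✗; k=4: GAGG vs AGCC ✗; k=5: TGAGG vs AGCCT ✗; k=6: TTGAGG vs AGCCTT ✗; k=7: CTTGAGG vs AGCCTTG ✗.
No overlap length from 1 to 7 is perfect, so the longest perfect 3' overlap is 0.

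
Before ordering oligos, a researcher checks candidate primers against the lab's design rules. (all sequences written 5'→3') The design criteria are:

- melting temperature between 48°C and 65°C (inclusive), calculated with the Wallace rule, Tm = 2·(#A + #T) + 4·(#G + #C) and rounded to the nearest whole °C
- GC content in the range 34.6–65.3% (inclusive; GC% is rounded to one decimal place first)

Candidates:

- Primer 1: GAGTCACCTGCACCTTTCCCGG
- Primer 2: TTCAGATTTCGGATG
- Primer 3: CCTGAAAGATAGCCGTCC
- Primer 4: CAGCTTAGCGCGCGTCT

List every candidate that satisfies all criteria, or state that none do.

Primer 1 (22 nt, A=3 T=5 G=5 C=9): Tm = 2·8 + 4·14 = 72°C, outside 48–65°C ✗; GC 14/22 = 63.6% ✓ — fails.
Primer 2 (15 nt, A=3 T=6 G=4 C=2): Tm = 2·9 + 4·6 = 42°C, outside 48–65°C ✗; GC 6/15 = 40.0% ✓ — fails.
Primer 3 (18 nt, A=5 T=3 G=4 C=6): Tm = 2·8 + 4·10 = 56°C ✓; GC 10/18 = 55.6% ✓ — passes.
Primer 4 (17 nt, A=2 T=4 G=5 C=6): Tm = 2·6 + 4·11 = 56°C ✓; GC 11/17 = 64.7% ✓ — passes.

Primer 3 and Primer 4.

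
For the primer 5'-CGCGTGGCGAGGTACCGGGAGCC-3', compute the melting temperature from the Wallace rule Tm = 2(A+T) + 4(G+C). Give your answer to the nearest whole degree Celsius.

Base counts: A=3, T=2, G=11, C=7 (length 23).
Tm = 2·(3+2) + 4·(11+7) = 2·5 + 4·18 = 10 + 72 = 82°C.

82°C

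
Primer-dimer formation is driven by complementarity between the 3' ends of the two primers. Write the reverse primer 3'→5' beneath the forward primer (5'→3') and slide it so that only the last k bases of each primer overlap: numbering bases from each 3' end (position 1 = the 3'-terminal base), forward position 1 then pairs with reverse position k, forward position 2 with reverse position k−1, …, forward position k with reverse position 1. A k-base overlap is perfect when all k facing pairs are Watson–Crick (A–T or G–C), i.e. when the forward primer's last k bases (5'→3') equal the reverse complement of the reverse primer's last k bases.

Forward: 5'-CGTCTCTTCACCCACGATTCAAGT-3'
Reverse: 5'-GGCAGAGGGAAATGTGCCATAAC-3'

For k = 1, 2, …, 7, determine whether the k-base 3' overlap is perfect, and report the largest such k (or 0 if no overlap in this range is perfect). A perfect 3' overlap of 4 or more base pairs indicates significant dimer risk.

Last 7 bases (5'→3') — forward …TTCAAGT, reverse …CCATAAC.
Reverse complement of the reverse primer's last 7 bases: GTTATGG; its first k bases are the reverse complement of the reverse primer's last k bases, so a perfect k-base overlap needs the forward primer's last k bases to equal them.
Comparing (forward last k vs required): k=1: T vs G ✗; k=2: GT vs GT ✓; k=3: AGT vs GTT ✗; k=4: AAGT vs GTTA ✗; k=5: CAAGT vs GTTAT ✗; k=6: TCAAGT vs GTTATG ✗; k=7: TTCAAGT vs GTTATGG ✗.
Only k = 2 is perfect, so the longest perfect 3' overlap is 2.

Longest perfect overlap: 2 complementary base pairs; below the dimer-risk threshold (threshold 4).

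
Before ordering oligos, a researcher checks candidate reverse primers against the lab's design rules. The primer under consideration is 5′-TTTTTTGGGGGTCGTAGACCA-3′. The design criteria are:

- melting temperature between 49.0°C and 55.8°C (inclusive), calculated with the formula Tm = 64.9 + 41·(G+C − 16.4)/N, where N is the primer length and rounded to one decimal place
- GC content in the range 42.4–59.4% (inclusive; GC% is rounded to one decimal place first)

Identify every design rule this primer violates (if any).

Base counts: A=3, T=8, G=7, C=3 (length 21).
Tm: Tm = 64.9 + 41·(10 − 16.4)/21 = 52.4°C ✓
GC content: GC 10/21 = 47.6% ✓

Meets all criteria.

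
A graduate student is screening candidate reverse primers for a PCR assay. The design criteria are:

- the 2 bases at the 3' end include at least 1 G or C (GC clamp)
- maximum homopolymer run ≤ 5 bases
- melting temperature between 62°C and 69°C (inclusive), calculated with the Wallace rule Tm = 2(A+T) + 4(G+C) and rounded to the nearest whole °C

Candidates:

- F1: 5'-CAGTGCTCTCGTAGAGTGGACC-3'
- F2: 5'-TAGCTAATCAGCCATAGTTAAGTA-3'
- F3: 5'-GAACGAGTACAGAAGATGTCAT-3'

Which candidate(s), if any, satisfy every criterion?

None of the candidates satisfy all criteria.

F1 (22 nt, A=4 T=5 G=7 C=6): 3' end CC has 2 G/C ✓; longest run = 2 ✓; Tm = 2·9 + 4·13 = 70°C, outside 62–69°C ✗ — fails.
F2 (24 nt, A=9 T=7 G=4 C=4): 3' end TA has 0 G/C, need ≥1 ✗; longest run = 2 ✓; Tm = 2·16 + 4·8 = 64°C ✓ — fails.
F3 (22 nt, A=9 T=4 G=6 C=3): 3' end AT has 0 G/C, need ≥1 ✗; longest run = 2 ✓; Tm = 2·13 + 4·9 = 62°C ✓ — fails.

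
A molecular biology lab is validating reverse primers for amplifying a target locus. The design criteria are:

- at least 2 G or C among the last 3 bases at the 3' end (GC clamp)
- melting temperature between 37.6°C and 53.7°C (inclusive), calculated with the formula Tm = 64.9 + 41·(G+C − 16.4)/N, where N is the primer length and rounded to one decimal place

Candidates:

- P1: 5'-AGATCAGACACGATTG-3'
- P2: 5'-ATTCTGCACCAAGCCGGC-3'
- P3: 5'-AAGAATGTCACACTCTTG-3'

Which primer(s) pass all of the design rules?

P1 (16 nt, A=6 T=3 G=4 C=3): 3' end TTG has 1 G/C, need ≥2 ✗; Tm = 64.9 + 41·(7 − 16.4)/16 = 40.8°C ✓ — fails.
P2 (18 nt, A=4 T=3 G=4 C=7): 3' end GGC has 3 G/C ✓; Tm = 64.9 + 41·(11 − 16.4)/18 = 52.6°C ✓ — passes.
P3 (18 nt, A=6 T=5 G=3 C=4): 3' end TTG has 1 G/C, need ≥2 ✗; Tm = 64.9 + 41·(7 − 16.4)/18 = 43.5°C ✓ — fails.

P2 only.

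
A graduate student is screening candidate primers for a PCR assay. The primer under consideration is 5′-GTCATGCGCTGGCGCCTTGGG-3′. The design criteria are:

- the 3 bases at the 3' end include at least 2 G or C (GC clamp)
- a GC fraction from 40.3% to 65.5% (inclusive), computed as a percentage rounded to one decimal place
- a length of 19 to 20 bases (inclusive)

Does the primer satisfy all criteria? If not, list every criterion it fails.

Base counts: A=1, T=5, G=9, C=6 (length 21).
GC clamp: 3' end GGG has 3 G/C ✓
GC content: GC 15/21 = 71.4%, outside 40.3–65.5% ✗
length: length 21, outside 19–20 ✗

Fails: GC content, length.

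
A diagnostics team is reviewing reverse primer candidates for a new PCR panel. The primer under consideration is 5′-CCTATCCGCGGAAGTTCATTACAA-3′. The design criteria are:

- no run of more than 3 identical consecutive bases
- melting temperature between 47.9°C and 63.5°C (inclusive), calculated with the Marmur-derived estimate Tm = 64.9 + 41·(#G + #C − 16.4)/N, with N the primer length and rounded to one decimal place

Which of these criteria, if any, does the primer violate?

Meets all criteria.

Base counts: A=7, T=6, G=4, C=7 (length 24).
homopolymer run: longest run = 2 ✓
Tm: Tm = 64.9 + 41·(11 − 16.4)/24 = 55.7°C ✓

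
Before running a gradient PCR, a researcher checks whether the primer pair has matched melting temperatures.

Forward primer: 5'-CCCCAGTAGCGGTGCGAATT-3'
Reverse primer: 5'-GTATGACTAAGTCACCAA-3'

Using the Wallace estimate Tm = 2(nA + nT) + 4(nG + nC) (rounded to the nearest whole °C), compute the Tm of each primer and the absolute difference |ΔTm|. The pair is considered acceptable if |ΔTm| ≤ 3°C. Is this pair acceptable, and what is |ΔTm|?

|ΔTm| = 14°C; the pair is not acceptable.

Forward: A=4 T=4 G=6 C=6 → Tm = 2·8 + 4·12 = 64°C.
Reverse: A=7 T=4 G=3 C=4 → Tm = 2·11 + 4·7 = 50°C.
|ΔTm| = |64 − 50| = 14°C, > 3°C.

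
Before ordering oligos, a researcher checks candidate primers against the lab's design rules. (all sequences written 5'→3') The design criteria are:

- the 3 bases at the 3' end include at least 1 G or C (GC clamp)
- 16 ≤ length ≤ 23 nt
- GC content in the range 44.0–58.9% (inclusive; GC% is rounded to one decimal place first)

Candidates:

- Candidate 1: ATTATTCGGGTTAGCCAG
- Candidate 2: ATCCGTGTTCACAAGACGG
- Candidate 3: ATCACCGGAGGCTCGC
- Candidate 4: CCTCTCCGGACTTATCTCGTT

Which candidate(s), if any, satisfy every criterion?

Candidate 1 (18 nt, A=4 T=6 G=5 C=3): 3' end CAG has 2 G/C ✓; length 18 ✓; GC 8/18 = 44.4% ✓ — passes.
Candidate 2 (19 nt, A=5 T=4 G=5 C=5): 3' end CGG has 3 G/C ✓; length 19 ✓; GC 10/19 = 52.6% ✓ — passes.
Candidate 3 (16 nt, A=3 T=2 G=5 C=6): 3' end CGC has 3 G/C ✓; length 16 ✓; GC 11/16 = 68.8%, outside 44.0–58.9% ✗ — fails.
Candidate 4 (21 nt, A=2 T=8 G=3 C=8): 3' end GTT has 1 G/C ✓; length 21 ✓; GC 11/21 = 52.4% ✓ — passes.

Candidate 1, Candidate 2 and Candidate 4.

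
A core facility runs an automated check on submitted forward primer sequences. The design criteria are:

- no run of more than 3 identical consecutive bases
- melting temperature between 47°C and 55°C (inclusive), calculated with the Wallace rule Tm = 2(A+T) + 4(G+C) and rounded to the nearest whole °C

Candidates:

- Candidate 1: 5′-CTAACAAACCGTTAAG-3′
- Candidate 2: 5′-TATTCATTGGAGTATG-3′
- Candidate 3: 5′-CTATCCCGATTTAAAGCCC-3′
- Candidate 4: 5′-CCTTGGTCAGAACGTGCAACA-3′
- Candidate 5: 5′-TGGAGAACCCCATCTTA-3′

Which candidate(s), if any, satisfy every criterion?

Candidate 1 (16 nt, A=7 T=3 G=2 C=4): longest run = 3 ✓; Tm = 2·10 + 4·6 = 44°C, outside 47–55°C ✗ — fails.
Candidate 2 (16 nt, A=4 T=7 G=4 C=1): longest run = 2 ✓; Tm = 2·11 + 4·5 = 42°C, outside 47–55°C ✗ — fails.
Candidate 3 (19 nt, A=5 T=5 G=2 C=7): longest run = 3 ✓; Tm = 2·10 + 4·9 = 56°C, outside 47–55°C ✗ — fails.
Candidate 4 (21 nt, A=6 T=4 G=5 C=6): longest run = 2 ✓; Tm = 2·10 + 4·11 = 64°C, outside 47–55°C ✗ — fails.
Candidate 5 (17 nt, A=5 T=4 G=3 C=5): longest run = 4, exceeds 3 ✗; Tm = 2·9 + 4·8 = 50°C ✓ — fails.

None of the candidates satisfy all criteria.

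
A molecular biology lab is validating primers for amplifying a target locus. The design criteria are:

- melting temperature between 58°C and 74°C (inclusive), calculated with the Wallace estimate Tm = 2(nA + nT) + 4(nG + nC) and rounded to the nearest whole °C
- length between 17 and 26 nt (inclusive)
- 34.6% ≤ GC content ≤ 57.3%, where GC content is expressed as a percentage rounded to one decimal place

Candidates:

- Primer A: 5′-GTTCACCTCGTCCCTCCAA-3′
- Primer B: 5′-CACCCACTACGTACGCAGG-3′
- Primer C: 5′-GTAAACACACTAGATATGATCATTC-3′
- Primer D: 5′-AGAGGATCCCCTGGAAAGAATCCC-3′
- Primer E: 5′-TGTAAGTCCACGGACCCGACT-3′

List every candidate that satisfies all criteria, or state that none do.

Primer D and Primer E.

Primer A (19 nt, A=3 T=5 G=2 C=9): Tm = 2·8 + 4·11 = 60°C ✓; length 19 ✓; GC 11/19 = 57.9%, outside 34.6–57.3% ✗ — fails.
Primer B (19 nt, A=5 T=2 G=4 C=8): Tm = 2·7 + 4·12 = 62°C ✓; length 19 ✓; GC 12/19 = 63.2%, outside 34.6–57.3% ✗ — fails.
Primer C (25 nt, A=10 T=7 G=3 C=5): Tm = 2·17 + 4·8 = 66°C ✓; length 25 ✓; GC 8/25 = 32.0%, outside 34.6–57.3% ✗ — fails.
Primer D (24 nt, A=8 T=3 G=6 C=7): Tm = 2·11 + 4·13 = 74°C ✓; length 24 ✓; GC 13/24 = 54.2% ✓ — passes.
Primer E (21 nt, A=5 T=4 G=5 C=7): Tm = 2·9 + 4·12 = 66°C ✓; length 21 ✓; GC 12/21 = 57.1% ✓ — passes.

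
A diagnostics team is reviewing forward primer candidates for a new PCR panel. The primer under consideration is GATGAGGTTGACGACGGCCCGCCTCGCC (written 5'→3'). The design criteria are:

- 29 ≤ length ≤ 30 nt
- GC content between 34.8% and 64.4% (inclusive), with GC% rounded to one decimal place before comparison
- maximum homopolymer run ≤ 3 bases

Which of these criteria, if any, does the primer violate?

Base counts: A=4, T=4, G=10, C=10 (length 28).
length: length 28, outside 29–30 ✗
GC content: GC 20/28 = 71.4%, outside 34.8–64.4% ✗
homopolymer run: longest run = 3 ✓

Fails: length, GC content.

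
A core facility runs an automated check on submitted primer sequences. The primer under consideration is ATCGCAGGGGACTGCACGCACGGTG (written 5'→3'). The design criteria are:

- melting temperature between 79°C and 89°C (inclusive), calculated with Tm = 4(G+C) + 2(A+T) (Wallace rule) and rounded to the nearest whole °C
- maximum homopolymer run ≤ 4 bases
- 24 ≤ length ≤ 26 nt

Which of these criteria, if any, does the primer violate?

Base counts: A=5, T=3, G=10, C=7 (length 25).
Tm: Tm = 2·8 + 4·17 = 84°C ✓
homopolymer run: longest run = 4 ✓
length: length 25 ✓

Meets all criteria.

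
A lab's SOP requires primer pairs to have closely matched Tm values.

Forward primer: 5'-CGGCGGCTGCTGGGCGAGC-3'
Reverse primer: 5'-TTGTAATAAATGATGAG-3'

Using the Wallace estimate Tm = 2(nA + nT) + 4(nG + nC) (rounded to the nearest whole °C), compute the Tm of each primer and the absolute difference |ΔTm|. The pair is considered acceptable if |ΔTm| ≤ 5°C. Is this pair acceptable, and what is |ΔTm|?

|ΔTm| = 28°C; the pair is not acceptable.

Forward: A=1 T=2 G=10 C=6 → Tm = 2·3 + 4·16 = 70°C.
Reverse: A=7 T=6 G=4 C=0 → Tm = 2·13 + 4·4 = 42°C.
|ΔTm| = |70 − 42| = 28°C, > 5°C.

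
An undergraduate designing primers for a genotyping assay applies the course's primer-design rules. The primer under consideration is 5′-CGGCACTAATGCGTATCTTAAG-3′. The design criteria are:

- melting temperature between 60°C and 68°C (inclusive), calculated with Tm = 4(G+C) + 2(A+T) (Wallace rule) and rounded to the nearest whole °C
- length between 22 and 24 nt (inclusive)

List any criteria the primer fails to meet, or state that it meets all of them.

Meets all criteria.

Base counts: A=6, T=6, G=5, C=5 (length 22).
Tm: Tm = 2·12 + 4·10 = 64°C ✓
length: length 22 ✓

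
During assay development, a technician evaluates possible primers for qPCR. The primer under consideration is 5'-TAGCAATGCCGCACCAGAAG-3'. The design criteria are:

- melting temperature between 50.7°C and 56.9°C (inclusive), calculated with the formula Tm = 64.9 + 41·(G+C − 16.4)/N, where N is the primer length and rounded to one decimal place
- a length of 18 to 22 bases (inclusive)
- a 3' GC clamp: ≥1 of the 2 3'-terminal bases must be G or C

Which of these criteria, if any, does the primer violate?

Base counts: A=7, T=2, G=5, C=6 (length 20).
Tm: Tm = 64.9 + 41·(11 − 16.4)/20 = 53.8°C ✓
length: length 20 ✓
GC clamp: 3' end AG has 1 G/C ✓

Meets all criteria.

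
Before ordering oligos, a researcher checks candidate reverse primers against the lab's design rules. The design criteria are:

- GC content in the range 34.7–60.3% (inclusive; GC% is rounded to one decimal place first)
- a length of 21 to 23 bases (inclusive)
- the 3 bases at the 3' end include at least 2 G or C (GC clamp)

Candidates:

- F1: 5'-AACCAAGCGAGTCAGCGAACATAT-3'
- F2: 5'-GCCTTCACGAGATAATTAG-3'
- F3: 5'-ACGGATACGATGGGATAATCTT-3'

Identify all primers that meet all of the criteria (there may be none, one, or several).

None of the candidates satisfy all criteria.

F1 (24 nt, A=10 T=3 G=5 C=6): GC 11/24 = 45.8% ✓; length 24, outside 21–23 ✗; 3' end TAT has 0 G/C, need ≥2 ✗ — fails.
F2 (19 nt, A=6 T=5 G=4 C=4): GC 8/19 = 42.1% ✓; length 19, outside 21–23 ✗; 3' end TAG has 1 G/C, need ≥2 ✗ — fails.
F3 (22 nt, A=7 T=6 G=6 C=3): GC 9/22 = 40.9% ✓; length 22 ✓; 3' end CTT has 1 G/C, need ≥2 ✗ — fails.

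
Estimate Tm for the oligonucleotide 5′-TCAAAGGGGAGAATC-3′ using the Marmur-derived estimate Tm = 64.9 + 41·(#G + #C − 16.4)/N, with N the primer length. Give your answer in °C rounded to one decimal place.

39.2°C

Base counts: A=6, T=2, G=5, C=2; G+C = 7, N = 15.
Tm = 64.9 + 41·(7 − 16.4)/15 = 64.9 + -385.40/15 = 39.2°C.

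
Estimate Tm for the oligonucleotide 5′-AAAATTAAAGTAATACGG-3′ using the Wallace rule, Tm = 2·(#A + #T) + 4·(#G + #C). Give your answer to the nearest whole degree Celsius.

Base counts: A=10, T=4, G=3, C=1 (length 18).
Tm = 2·(10+4) + 4·(3+1) = 2·14 + 4·4 = 28 + 16 = 44°C.

44°C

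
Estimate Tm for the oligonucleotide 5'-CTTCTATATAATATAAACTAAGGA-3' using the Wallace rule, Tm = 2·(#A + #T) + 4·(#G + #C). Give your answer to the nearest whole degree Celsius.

58°C

Base counts: A=11, T=8, G=2, C=3 (length 24).
Tm = 2·(11+8) + 4·(2+3) = 2·19 + 4·5 = 38 + 20 = 58°C.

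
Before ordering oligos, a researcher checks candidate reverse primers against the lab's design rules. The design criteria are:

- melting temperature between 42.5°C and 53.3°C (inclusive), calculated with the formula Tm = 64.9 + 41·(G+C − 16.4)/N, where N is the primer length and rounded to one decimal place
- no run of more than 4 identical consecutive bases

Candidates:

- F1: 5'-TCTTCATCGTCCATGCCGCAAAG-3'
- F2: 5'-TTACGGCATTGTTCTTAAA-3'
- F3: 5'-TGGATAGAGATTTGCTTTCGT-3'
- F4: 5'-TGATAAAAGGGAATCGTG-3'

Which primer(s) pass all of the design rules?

F1 (23 nt, A=5 T=6 G=4 C=8): Tm = 64.9 + 41·(12 − 16.4)/23 = 57.1°C, outside 42.5–53.3°C ✗; longest run = 3 ✓ — fails.
F2 (19 nt, A=5 T=8 G=3 C=3): Tm = 64.9 + 41·(6 − 16.4)/19 = 42.5°C ✓; longest run = 3 ✓ — passes.
F3 (21 nt, A=4 T=9 G=6 C=2): Tm = 64.9 + 41·(8 − 16.4)/21 = 48.5°C ✓; longest run = 3 ✓ — passes.
F4 (18 nt, A=7 T=4 G=6 C=1): Tm = 64.9 + 41·(7 − 16.4)/18 = 43.5°C ✓; longest run = 4 ✓ — passes.

F2, F3 and F4.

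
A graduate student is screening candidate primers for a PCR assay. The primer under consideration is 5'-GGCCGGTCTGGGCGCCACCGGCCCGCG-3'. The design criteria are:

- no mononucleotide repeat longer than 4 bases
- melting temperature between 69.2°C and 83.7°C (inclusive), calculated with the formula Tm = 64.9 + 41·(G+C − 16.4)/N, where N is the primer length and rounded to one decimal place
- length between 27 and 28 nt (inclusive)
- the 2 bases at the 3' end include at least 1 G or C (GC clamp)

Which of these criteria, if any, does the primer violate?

Base counts: A=1, T=2, G=12, C=12 (length 27).
homopolymer run: longest run = 3 ✓
Tm: Tm = 64.9 + 41·(24 − 16.4)/27 = 76.4°C ✓
length: length 27 ✓
GC clamp: 3' end CG has 2 G/C ✓

Meets all criteria.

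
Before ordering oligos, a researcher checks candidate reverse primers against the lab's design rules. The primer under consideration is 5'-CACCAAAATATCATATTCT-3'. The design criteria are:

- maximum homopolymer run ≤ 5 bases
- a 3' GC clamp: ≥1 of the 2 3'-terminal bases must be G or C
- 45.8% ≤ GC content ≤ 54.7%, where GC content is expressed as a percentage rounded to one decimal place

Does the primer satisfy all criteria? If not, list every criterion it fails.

Base counts: A=8, T=6, G=0, C=5 (length 19).
homopolymer run: longest run = 4 ✓
GC clamp: 3' end CT has 1 G/C ✓
GC content: GC 5/19 = 26.3%, outside 45.8–54.7% ✗

Fails: GC content.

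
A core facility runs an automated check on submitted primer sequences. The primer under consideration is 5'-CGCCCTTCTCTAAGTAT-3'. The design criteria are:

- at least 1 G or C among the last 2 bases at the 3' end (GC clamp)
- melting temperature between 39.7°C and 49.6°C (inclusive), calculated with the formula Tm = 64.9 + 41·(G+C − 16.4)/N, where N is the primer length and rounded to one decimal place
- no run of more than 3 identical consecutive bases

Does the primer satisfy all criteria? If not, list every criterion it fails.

Base counts: A=3, T=6, G=2, C=6 (length 17).
GC clamp: 3' end AT has 0 G/C, need ≥1 ✗
Tm: Tm = 64.9 + 41·(8 − 16.4)/17 = 44.6°C ✓
homopolymer run: longest run = 3 ✓

Fails: GC clamp.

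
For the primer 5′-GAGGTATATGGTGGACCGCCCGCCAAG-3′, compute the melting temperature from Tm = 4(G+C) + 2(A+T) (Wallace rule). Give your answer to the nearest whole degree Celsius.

88°C

Base counts: A=6, T=4, G=10, C=7 (length 27).
Tm = 2·(6+4) + 4·(10+7) = 2·10 + 4·17 = 20 + 68 = 88°C.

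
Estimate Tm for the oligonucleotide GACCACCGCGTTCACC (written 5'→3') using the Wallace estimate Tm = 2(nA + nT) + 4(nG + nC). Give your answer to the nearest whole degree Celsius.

54°C

Base counts: A=3, T=2, G=3, C=8 (length 16).
Tm = 2·(3+2) + 4·(3+8) = 2·5 + 4·11 = 10 + 44 = 54°C.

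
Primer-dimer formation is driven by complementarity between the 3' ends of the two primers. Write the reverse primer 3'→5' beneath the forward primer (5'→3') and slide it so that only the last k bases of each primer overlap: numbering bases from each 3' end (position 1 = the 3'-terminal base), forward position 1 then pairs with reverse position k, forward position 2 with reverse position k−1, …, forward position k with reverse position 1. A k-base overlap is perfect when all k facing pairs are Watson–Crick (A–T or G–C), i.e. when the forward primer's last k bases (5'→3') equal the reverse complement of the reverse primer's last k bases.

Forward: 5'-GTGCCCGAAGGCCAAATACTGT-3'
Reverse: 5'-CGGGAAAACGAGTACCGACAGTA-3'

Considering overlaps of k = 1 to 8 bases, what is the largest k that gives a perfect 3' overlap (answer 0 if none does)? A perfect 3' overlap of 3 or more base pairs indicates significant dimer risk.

Last 8 bases (5'→3') — forward …AATACTGT, reverse …CGACAGTA.
Reverse complement of the reverse primer's last 8 bases: TACTGTCG; its first k bases are the reverse complement of the reverse primer's last k bases, so a perfect k-base overlap needs the forward primer's last k bases to equal them.
Comparing (forward last k vs required): k=1: T vs T ✓; k=2: GT vs TA ✗; k=3: TGT vs TAC ✗; k=4: CTGT vs TACT ✗; k=5: ACTGT vs TACTG ✗; k=6: TACTGT vs TACTGT ✓; k=7: ATACTGT vs TACTGTC ✗; k=8: AATACTGT vs TACTGTCG ✗.
Perfect overlaps at k = 1, 6; the largest is 6.

Longest perfect overlap: 6 complementary base pairs; significant dimer risk (threshold 3).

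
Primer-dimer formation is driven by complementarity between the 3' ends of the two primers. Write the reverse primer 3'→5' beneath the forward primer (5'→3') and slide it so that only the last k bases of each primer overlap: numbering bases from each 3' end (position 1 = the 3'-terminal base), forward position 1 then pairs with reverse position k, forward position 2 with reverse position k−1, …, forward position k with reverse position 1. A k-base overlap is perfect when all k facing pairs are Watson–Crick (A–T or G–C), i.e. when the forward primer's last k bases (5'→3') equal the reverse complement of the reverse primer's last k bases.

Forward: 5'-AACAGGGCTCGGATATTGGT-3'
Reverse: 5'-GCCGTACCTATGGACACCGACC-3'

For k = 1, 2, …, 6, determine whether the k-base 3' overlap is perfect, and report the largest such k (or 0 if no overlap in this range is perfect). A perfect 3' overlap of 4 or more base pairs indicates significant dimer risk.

Last 6 bases (5'→3') — forward …ATTGGT, reverse …CCGACC.
Reverse complement of the reverse primer's last 6 bases: GGTCGG; its first k bases are the reverse complement of the reverse primer's last k bases, so a perfect k-base overlap needs the forward primer's last k bases to equal them.
Comparing (forward last k vs required): k=1: T vs G ✗; k=2: GT vs GG ✗; k=3: GGT vs GGT ✓; k=4: TGGT vs GGTC ✗; k=5: TTGGT vs GGTCG ✗; k=6: ATTGGT vs GGTCGG ✗.
Only k = 3 is perfect, so the longest perfect 3' overlap is 3.

Longest perfect overlap: 3 complementary base pairs; below the dimer-risk threshold (threshold 4).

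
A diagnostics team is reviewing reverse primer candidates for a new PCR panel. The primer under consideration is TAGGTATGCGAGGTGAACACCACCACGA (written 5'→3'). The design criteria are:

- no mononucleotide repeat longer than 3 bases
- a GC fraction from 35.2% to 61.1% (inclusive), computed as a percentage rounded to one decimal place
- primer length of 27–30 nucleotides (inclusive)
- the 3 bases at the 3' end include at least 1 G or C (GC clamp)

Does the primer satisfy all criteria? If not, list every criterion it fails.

Meets all criteria.

Base counts: A=9, T=4, G=8, C=7 (length 28).
homopolymer run: longest run = 2 ✓
GC content: GC 15/28 = 53.6% ✓
length: length 28 ✓
GC clamp: 3' end CGA has 2 G/C ✓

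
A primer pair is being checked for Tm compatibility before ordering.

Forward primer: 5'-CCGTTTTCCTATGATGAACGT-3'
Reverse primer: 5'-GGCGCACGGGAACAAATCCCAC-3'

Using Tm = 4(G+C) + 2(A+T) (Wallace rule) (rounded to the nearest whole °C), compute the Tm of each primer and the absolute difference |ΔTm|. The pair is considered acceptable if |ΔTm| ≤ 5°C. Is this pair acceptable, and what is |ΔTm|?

Forward: A=4 T=8 G=4 C=5 → Tm = 2·12 + 4·9 = 60°C.
Reverse: A=7 T=1 G=6 C=8 → Tm = 2·8 + 4·14 = 72°C.
|ΔTm| = |60 − 72| = 12°C, > 5°C.

|ΔTm| = 12°C; the pair is not acceptable.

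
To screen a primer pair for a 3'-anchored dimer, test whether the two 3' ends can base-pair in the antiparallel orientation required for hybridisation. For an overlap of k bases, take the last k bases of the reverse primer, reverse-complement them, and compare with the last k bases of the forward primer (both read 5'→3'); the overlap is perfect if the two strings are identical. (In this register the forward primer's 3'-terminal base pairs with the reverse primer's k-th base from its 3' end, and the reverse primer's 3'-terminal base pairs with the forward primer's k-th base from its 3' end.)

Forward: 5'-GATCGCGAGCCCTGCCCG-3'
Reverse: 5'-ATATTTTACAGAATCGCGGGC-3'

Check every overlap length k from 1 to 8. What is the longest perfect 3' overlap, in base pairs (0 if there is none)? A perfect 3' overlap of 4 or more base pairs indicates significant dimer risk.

Longest perfect overlap: 5 complementary base pairs; significant dimer risk (threshold 4).

Last 8 bases (5'→3') — forward …CCTGCCCG, reverse …TCGCGGGC.
Reverse complement of the reverse primer's last 8 bases: GCCCGCGA; its first k bases are the reverse complement of the reverse primer's last k bases, so a perfect k-base overlap needs the forward primer's last k bases to equal them.
Comparing (forward last k vs required): k=1: G vs G ✓; k=2: CG vs GC ✗; k=3: CCG vs GCC ✗; k=4: CCCG vs GCCC ✗; k=5: GCCCG vs GCCCG ✓; k=6: TGCCCG vs GCCCGC ✗; k=7: CTGCCCG vs GCCCGCG ✗; k=8: CCTGCCCG vs GCCCGCGA ✗.
Perfect overlaps at k = 1, 5; the largest is 5.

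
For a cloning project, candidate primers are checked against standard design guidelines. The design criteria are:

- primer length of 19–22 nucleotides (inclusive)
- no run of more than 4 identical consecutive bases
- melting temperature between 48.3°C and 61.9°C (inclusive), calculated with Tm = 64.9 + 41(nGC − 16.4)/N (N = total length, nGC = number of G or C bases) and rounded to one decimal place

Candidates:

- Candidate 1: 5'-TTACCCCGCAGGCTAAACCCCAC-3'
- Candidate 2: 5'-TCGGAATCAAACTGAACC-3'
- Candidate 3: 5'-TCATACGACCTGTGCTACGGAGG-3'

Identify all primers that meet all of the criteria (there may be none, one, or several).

Candidate 1 (23 nt, A=6 T=3 G=3 C=11): length 23, outside 19–22 ✗; longest run = 4 ✓; Tm = 64.9 + 41·(14 − 16.4)/23 = 60.6°C ✓ — fails.
Candidate 2 (18 nt, A=7 T=3 G=3 C=5): length 18, outside 19–22 ✗; longest run = 3 ✓; Tm = 64.9 + 41·(8 − 16.4)/18 = 45.8°C, outside 48.3–61.9°C ✗ — fails.
Candidate 3 (23 nt, A=5 T=5 G=7 C=6): length 23, outside 19–22 ✗; longest run = 2 ✓; Tm = 64.9 + 41·(13 − 16.4)/23 = 58.8°C ✓ — fails.

None of the candidates satisfy all criteria.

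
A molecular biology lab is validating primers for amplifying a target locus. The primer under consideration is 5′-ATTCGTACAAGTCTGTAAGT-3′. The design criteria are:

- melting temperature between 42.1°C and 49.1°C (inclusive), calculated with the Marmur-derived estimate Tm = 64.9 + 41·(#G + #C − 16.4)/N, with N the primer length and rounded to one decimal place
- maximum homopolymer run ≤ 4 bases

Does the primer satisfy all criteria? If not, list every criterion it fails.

Base counts: A=6, T=7, G=4, C=3 (length 20).
Tm: Tm = 64.9 + 41·(7 − 16.4)/20 = 45.6°C ✓
homopolymer run: longest run = 2 ✓

Meets all criteria.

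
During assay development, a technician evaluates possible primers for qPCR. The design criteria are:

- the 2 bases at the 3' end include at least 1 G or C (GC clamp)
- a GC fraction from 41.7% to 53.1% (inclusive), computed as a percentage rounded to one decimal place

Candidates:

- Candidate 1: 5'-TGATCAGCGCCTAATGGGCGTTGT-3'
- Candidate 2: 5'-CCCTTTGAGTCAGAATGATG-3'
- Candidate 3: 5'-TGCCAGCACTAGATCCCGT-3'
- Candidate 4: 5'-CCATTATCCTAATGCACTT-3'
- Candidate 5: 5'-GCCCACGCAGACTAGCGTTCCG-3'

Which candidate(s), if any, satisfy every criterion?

Candidate 2 only.

Candidate 1 (24 nt, A=4 T=7 G=8 C=5): 3' end GT has 1 G/C ✓; GC 13/24 = 54.2%, outside 41.7–53.1% ✗ — fails.
Candidate 2 (20 nt, A=5 T=6 G=5 C=4): 3' end TG has 1 G/C ✓; GC 9/20 = 45.0% ✓ — passes.
Candidate 3 (19 nt, A=4 T=4 G=4 C=7): 3' end GT has 1 G/C ✓; GC 11/19 = 57.9%, outside 41.7–53.1% ✗ — fails.
Candidate 4 (19 nt, A=5 T=7 G=1 C=6): 3' end TT has 0 G/C, need ≥1 ✗; GC 7/19 = 36.8%, outside 41.7–53.1% ✗ — fails.
Candidate 5 (22 nt, A=4 T=3 G=6 C=9): 3' end CG has 2 G/C ✓; GC 15/22 = 68.2%, outside 41.7–53.1% ✗ — fails.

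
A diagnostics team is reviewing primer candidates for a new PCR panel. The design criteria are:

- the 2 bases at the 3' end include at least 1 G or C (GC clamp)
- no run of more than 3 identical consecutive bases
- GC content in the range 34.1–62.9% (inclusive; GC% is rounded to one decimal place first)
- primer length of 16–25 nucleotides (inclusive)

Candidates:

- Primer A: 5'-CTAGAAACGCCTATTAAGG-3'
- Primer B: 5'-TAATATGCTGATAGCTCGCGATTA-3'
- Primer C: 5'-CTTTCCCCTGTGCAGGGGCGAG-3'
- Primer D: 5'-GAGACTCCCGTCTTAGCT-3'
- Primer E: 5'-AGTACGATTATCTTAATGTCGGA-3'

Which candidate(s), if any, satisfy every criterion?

Primer A (19 nt, A=7 T=4 G=4 C=4): 3' end GG has 2 G/C ✓; longest run = 3 ✓; GC 8/19 = 42.1% ✓; length 19 ✓ — passes.
Primer B (24 nt, A=7 T=8 G=5 C=4): 3' end TA has 0 G/C, need ≥1 ✗; longest run = 2 ✓; GC 9/24 = 37.5% ✓; length 24 ✓ — fails.
Primer C (22 nt, A=2 T=5 G=8 C=7): 3' end AG has 1 G/C ✓; longest run = 4, exceeds 3 ✗; GC 15/22 = 68.2%, outside 34.1–62.9% ✗; length 22 ✓ — fails.
Primer D (18 nt, A=3 T=5 G=4 C=6): 3' end CT has 1 G/C ✓; longest run = 3 ✓; GC 10/18 = 55.6% ✓; length 18 ✓ — passes.
Primer E (23 nt, A=7 T=8 G=5 C=3): 3' end GA has 1 G/C ✓; longest run = 2 ✓; GC 8/23 = 34.8% ✓; length 23 ✓ — passes.

Primer A, Primer D and Primer E.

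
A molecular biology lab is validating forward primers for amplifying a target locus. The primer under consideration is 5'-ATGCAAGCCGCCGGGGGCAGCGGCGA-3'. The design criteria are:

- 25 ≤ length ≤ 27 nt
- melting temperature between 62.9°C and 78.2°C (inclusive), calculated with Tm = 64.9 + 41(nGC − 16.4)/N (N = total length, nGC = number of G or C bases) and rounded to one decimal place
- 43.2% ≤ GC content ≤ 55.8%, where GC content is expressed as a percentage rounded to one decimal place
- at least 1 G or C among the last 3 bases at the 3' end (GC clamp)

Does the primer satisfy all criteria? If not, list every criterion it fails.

Fails: GC content.

Base counts: A=5, T=1, G=12, C=8 (length 26).
length: length 26 ✓
Tm: Tm = 64.9 + 41·(20 − 16.4)/26 = 70.6°C ✓
GC content: GC 20/26 = 76.9%, outside 43.2–55.8% ✗
GC clamp: 3' end CGA has 2 G/C ✓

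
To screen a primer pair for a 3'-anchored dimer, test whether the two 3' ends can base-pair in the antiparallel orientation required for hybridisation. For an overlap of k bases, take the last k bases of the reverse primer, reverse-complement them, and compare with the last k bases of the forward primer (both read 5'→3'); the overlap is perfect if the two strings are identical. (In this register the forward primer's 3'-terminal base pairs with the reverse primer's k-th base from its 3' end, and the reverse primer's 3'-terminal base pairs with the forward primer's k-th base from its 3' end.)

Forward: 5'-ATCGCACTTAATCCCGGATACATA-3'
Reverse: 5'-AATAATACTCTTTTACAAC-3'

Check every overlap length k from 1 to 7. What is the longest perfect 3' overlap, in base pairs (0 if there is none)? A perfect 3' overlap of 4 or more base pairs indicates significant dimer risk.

Longest perfect overlap: 0 complementary base pairs; below the dimer-risk threshold (threshold 4).

Last 7 bases (5'→3') — forward …ATACATA, reverse …TTACAAC.
Reverse complement of the reverse primer's last 7 bases: GTTGTAA; its first k bases are the reverse complement of the reverse primer's last k bases, so a perfect k-base overlap needs the forward primer's last k bases to equal them.
Comparing (forward last k vs required): k=1: A vs G ✗; k=2: TA vs GT ✗; k=3: ATA vs GTT ✗; k=4: CATA vs GTTG ✗; k=5: ACATA vs GTTGT ✗; k=6: TACATA vs GTTGTA ✗; k=7: ATACATA vs GTTGTAA ✗.
No overlap length from 1 to 7 is perfect, so the longest perfect 3' overlap is 0.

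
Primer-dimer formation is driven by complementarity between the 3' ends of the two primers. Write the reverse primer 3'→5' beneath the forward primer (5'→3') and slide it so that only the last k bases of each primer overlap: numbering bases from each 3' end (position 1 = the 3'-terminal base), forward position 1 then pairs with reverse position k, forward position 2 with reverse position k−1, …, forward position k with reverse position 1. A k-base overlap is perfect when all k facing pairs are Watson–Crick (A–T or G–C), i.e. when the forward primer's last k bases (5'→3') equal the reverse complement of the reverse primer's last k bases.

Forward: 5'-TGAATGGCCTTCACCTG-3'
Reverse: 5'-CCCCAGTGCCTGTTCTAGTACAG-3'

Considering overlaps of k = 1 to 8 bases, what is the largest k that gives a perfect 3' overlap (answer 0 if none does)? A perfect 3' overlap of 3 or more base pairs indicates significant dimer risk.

Last 8 bases (5'→3') — forward …TTCACCTG, reverse …TAGTACAG.
Reverse complement of the reverse primer's last 8 bases: CTGTACTA; its first k bases are the reverse complement of the reverse primer's last k bases, so a perfect k-base overlap needs the forward primer's last k bases to equal them.
Comparing (forward last k vs required): k=1: G vs C ✗; k=2: TG vs CT ✗; k=3: CTG vs CTG ✓; k=4: CCTG vs CTGT ✗; k=5: ACCTG vs CTGTA ✗; k=6: CACCTG vs CTGTAC ✗; k=7: TCACCTG vs CTGTACT ✗; k=8: TTCACCTG vs CTGTACTA ✗.
Only k = 3 is perfect, so the longest perfect 3' overlap is 3.

Longest perfect overlap: 3 complementary base pairs; significant dimer risk (threshold 3).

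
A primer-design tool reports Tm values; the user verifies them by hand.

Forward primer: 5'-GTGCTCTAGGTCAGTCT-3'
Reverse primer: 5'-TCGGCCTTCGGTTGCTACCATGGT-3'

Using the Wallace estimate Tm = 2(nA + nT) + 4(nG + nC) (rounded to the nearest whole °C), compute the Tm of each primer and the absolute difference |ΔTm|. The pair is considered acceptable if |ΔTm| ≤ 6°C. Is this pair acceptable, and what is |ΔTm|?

Forward: A=2 T=6 G=5 C=4 → Tm = 2·8 + 4·9 = 52°C.
Reverse: A=2 T=8 G=7 C=7 → Tm = 2·10 + 4·14 = 76°C.
|ΔTm| = |52 − 76| = 24°C, > 6°C.

|ΔTm| = 24°C; the pair is not acceptable.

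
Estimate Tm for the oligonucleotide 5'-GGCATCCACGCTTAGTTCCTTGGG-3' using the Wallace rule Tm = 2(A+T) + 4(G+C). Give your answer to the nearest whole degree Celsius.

Base counts: A=3, T=7, G=7, C=7 (length 24).
Tm = 2·(3+7) + 4·(7+7) = 2·10 + 4·14 = 20 + 56 = 76°C.

76°C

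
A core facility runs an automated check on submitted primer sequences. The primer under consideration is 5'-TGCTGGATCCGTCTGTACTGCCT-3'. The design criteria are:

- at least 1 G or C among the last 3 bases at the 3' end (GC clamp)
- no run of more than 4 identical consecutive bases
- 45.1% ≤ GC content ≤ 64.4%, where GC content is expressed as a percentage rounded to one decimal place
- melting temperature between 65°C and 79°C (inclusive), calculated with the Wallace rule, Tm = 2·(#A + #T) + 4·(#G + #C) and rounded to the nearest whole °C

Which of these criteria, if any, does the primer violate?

Meets all criteria.

Base counts: A=2, T=8, G=6, C=7 (length 23).
GC clamp: 3' end CCT has 2 G/C ✓
homopolymer run: longest run = 2 ✓
GC content: GC 13/23 = 56.5% ✓
Tm: Tm = 2·10 + 4·13 = 72°C ✓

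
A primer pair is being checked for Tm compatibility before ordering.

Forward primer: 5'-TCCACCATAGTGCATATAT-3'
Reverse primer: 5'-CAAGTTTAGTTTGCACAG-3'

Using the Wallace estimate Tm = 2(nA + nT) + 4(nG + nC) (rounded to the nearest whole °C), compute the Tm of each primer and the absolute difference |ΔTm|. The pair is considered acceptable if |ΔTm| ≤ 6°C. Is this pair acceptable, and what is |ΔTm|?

Forward: A=6 T=6 G=2 C=5 → Tm = 2·12 + 4·7 = 52°C.
Reverse: A=5 T=6 G=4 C=3 → Tm = 2·11 + 4·7 = 50°C.
|ΔTm| = |52 − 50| = 2°C, ≤ 6°C.

|ΔTm| = 2°C; the pair is acceptable.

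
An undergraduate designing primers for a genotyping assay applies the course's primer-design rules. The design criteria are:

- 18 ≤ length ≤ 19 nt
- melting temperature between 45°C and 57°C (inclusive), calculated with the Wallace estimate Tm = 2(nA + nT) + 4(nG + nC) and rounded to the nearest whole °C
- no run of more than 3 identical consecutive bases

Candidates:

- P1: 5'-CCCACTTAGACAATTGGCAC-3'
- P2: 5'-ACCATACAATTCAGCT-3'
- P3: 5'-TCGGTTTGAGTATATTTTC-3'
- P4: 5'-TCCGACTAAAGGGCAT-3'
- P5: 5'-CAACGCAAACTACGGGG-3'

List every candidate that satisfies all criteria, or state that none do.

P1 (20 nt, A=6 T=4 G=3 C=7): length 20, outside 18–19 ✗; Tm = 2·10 + 4·10 = 60°C, outside 45–57°C ✗; longest run = 3 ✓ — fails.
P2 (16 nt, A=6 T=4 G=1 C=5): length 16, outside 18–19 ✗; Tm = 2·10 + 4·6 = 44°C, outside 45–57°C ✗; longest run = 2 ✓ — fails.
P3 (19 nt, A=3 T=10 G=4 C=2): length 19 ✓; Tm = 2·13 + 4·6 = 50°C ✓; longest run = 4, exceeds 3 ✗ — fails.
P4 (16 nt, A=5 T=3 G=4 C=4): length 16, outside 18–19 ✗; Tm = 2·8 + 4·8 = 48°C ✓; longest run = 3 ✓ — fails.
P5 (17 nt, A=6 T=1 G=5 C=5): length 17, outside 18–19 ✗; Tm = 2·7 + 4·10 = 54°C ✓; longest run = 4, exceeds 3 ✗ — fails.

None of the candidates satisfy all criteria.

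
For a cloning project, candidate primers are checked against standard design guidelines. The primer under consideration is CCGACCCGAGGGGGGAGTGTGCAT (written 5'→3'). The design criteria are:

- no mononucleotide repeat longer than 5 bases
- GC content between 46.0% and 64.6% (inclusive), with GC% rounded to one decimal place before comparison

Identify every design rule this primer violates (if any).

Fails: homopolymer run, GC content.

Base counts: A=4, T=3, G=11, C=6 (length 24).
homopolymer run: longest run = 6, exceeds 5 ✗
GC content: GC 17/24 = 70.8%, outside 46.0–64.6% ✗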